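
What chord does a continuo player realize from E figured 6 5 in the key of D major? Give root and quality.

The figures 6 5 indicate a seventh chord in first inversion.
In first inversion the root lies a sixth above the bass: a sixth above E in D major is C#.
The chord tones are E, G, B, C#, giving C# half-diminished seventh.

C# half-diminished seventh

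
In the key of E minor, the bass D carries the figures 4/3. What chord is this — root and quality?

G major seventh

The figures 4/3 indicate a seventh chord in second inversion.
In second inversion the root lies a fourth above the bass: a fourth above D in E minor is G.
The chord tones are D, F#, G, B, giving G major seventh.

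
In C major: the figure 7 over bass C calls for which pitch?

B

Counting 6 letter steps above C lands on B; in C major, that letter is B.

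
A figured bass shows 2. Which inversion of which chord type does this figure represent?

seventh chord, third inversion

2 is shorthand for 6/4/2.
Intervals of 6/4/2 above the bass form a seventh chord; the bass is the seventh, so this is third inversion.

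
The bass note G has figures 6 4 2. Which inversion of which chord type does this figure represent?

Intervals of 6/4/2 above the bass form a seventh chord; the bass is the seventh, so this is third inversion.

seventh chord, third inversion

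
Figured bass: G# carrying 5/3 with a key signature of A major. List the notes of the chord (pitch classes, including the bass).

G#, B, D

A third above G# in this key is B.
A fifth above G# in this key is D.
Together with the bass G#, this spells G# diminished in root position.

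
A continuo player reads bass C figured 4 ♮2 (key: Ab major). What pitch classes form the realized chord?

The written figures 4 ♮2 are shorthand for 6/4/2: the 6 is implied.
A second above C in this key is Db, made natural (D) by the ♮ figure.
A fourth above C in this key is F.
A sixth above C in this key is Ab.
Together with the bass C, this spells D half-diminished seventh in third inversion.

C, D, F, Ab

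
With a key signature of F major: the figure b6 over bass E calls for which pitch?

Counting 5 letter steps above E lands on C; in F major, that letter is C.
The b6 figure lowers it a semitone, giving Cb.

Cb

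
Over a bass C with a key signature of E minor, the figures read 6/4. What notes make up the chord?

C, F#, A

A fourth above C in this key is F#.
A sixth above C in this key is A.
Together with the bass C, this spells F# diminished in second inversion.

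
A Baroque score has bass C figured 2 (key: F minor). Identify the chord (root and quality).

The figures 2 indicate a seventh chord in third inversion.
In third inversion the root lies a second above the bass: a second above C in F minor is Db.
The chord tones are C, Db, F, Ab, giving Db major seventh.

Db major seventh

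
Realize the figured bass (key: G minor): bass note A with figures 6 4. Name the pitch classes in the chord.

A fourth above A in this key is D.
A sixth above A in this key is F.
Together with the bass A, this spells D minor in second inversion.

A, D, F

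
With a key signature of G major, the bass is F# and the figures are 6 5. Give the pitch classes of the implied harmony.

F#, A, C, D

The written figures 6 5 are shorthand for 6/5/3: the 3 is implied.
A third above F# in this key is A.
A fifth above F# in this key is C.
A sixth above F# in this key is D.
Together with the bass F#, this spells D dominant seventh in first inversion.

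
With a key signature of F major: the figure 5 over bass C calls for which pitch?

G

Counting 4 letter steps above C lands on G; in F major, that letter is G.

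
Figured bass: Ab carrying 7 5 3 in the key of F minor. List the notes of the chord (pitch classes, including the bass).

A third above Ab in this key is C.
A fifth above Ab in this key is Eb.
A seventh above Ab in this key is G.
Together with the bass Ab, this spells Ab major seventh in root position.

Ab, C, Eb, G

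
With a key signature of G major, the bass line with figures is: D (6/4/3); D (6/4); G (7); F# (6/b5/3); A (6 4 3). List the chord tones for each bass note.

D (6/4/3): D, F#, G, B.
D (6/4): D, G, B.
G (7/5/3): G, B, D, F#.
F# (6/b5/3): F#, A, Cb, D.
A (6/4/3): A, C, D, F#.

D, F#, G, B | D, G, B | G, B, D, F# | F#, A, Cb, D | A, C, D, F#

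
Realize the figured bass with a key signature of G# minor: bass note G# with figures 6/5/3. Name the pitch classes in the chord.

G#, B, D#, E

A third above G# in this key is B.
A fifth above G# in this key is D#.
A sixth above G# in this key is E.
Together with the bass G#, this spells E major seventh in first inversion.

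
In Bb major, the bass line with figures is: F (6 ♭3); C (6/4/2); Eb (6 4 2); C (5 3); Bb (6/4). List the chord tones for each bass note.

F (6/b3): F, Ab, D.
C (6/4/2): C, D, F, A.
Eb (6/4/2): Eb, F, A, C.
C (5/3): C, Eb, G.
Bb (6/4): Bb, Eb, G.

F, Ab, D | C, D, F, A | Eb, F, A, C | C, Eb, G | Bb, Eb, G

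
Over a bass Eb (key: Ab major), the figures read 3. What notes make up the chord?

The written figures 3 are shorthand for 5/3: the 5 is implied.
A third above Eb in this key is G.
A fifth above Eb in this key is Bb.
Together with the bass Eb, this spells Eb major in root position.

Eb, G, Bb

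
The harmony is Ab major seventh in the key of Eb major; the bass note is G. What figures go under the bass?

G is the seventh of Ab major seventh, so the chord is in third inversion.
A seventh chord in third inversion is figured 6/4/2, conventionally abbreviated 4/2.

4/2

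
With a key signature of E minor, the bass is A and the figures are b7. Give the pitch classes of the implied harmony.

A, C, E, Gb

The written figures b7 are shorthand for 7/5/3: the 5/3 are implied.
A third above A in this key is C.
A fifth above A in this key is E.
A seventh above A in this key is G, lowered to Gb by the flat.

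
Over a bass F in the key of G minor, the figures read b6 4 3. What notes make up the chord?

A third above F in this key is A.
A fourth above F in this key is Bb.
A sixth above F in this key is D, lowered to Db by the flat.
Together with the bass F, this spells Bb minor-major seventh in second inversion.

F, A, Bb, Db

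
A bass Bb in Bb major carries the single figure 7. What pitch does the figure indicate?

Counting 6 letter steps above Bb lands on A; in Bb major, that letter is A.

A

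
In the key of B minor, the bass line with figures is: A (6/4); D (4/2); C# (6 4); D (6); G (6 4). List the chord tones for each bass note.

A, D, F# | D, E, G, B | C#, F#, A | D, F#, B | G, C#, E

A (6/4): A, D, F#.
D (6/4/2): D, E, G, B.
C# (6/4): C#, F#, A.
D (6/3): D, F#, B.
G (6/4): G, C#, E.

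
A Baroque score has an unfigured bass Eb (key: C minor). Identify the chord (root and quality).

An unfigured bass indicates a triad in root position.
In root position the bass is the root, so the root is Eb.
The chord tones are Eb, G, Bb, giving Eb major.

Eb major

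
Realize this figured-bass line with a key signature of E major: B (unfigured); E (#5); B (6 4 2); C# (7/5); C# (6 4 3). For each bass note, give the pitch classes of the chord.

B (5/3): B, D#, F#.
E (#5/3): E, G#, B#.
B (6/4/2): B, C#, E, G#.
C# (7/5/3): C#, E, G#, B.
C# (6/4/3): C#, E, F#, A.

B, D#, F# | E, G#, B# | B, C#, E, G# | C#, E, G#, B | C#, E, F#, A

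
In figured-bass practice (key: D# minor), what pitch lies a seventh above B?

A#

Counting 6 letter steps above B lands on A; in D# minor, that letter is A#.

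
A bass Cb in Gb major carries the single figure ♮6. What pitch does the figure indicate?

A

Counting 5 letter steps above Cb lands on A; in Gb major, that letter is Ab.
The ♮6 figure makes it natural, giving A.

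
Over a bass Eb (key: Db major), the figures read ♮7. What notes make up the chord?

The written figures ♮7 are shorthand for 7/5/3: the 5/3 are implied.
A third above Eb in this key is Gb.
A fifth above Eb in this key is Bb.
A seventh above Eb in this key is Db, made natural (D) by the ♮ figure.
Together with the bass Eb, this spells Eb minor-major seventh in root position.

Eb, Gb, Bb, D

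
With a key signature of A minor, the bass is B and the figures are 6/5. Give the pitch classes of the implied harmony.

The written figures 6/5 are shorthand for 6/5/3: the 3 is implied.
A third above B in this key is D.
A fifth above B in this key is F.
A sixth above B in this key is G.
Together with the bass B, this spells G dominant seventh in first inversion.

B, D, F, G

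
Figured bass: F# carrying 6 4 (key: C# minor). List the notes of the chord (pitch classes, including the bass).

F#, B, D#

A fourth above F# in this key is B.
A sixth above F# in this key is D#.
Together with the bass F#, this spells B major in second inversion.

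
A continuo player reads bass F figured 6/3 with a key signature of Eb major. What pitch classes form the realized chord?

F, Ab, D

A third above F in this key is Ab.
A sixth above F in this key is D.
Together with the bass F, this spells D diminished in first inversion.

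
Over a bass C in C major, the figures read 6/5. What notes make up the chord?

The written figures 6/5 are shorthand for 6/5/3: the 3 is implied.
A third above C in this key is E.
A fifth above C in this key is G.
A sixth above C in this key is A.
Together with the bass C, this spells A minor seventh in first inversion.

C, E, G, A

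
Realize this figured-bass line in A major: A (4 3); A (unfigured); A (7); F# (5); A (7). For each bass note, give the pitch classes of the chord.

A (6/4/3): A, C#, D, F#.
A (5/3): A, C#, E.
A (7/5/3): A, C#, E, G#.
F# (5/3): F#, A, C#.
A (7/5/3): A, C#, E, G#.

A, C#, D, F# | A, C#, E | A, C#, E, G# | F#, A, C# | A, C#, E, G#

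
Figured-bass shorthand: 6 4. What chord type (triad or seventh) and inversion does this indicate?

triad, second inversion

Intervals of 6/4 above the bass form a triad; the bass is the fifth, so this is second inversion.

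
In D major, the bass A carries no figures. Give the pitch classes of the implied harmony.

An unfigured bass implies 5/3.
A third above A in this key is C#.
A fifth above A in this key is E.
Together with the bass A, this spells A major in root position.

A, C#, E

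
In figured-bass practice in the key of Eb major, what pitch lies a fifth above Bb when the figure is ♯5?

Counting 4 letter steps above Bb lands on F; in Eb major, that letter is F.
The #5 figure raises it a semitone, giving F#.

F#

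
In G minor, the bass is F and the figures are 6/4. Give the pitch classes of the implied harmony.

F, Bb, D

A fourth above F in this key is Bb.
A sixth above F in this key is D.
Together with the bass F, this spells Bb major in second inversion.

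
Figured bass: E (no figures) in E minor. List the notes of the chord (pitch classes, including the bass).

An unfigured bass implies 5/3.
A third above E in this key is G.
A fifth above E in this key is B.
Together with the bass E, this spells E minor in root position.

E, G, B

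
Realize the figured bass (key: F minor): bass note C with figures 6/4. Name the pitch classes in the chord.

C, F, Ab

A fourth above C in this key is F.
A sixth above C in this key is Ab.
Together with the bass C, this spells F minor in second inversion.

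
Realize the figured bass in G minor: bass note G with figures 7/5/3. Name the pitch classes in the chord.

G, Bb, D, F

A third above G in this key is Bb.
A fifth above G in this key is D.
A seventh above G in this key is F.
Together with the bass G, this spells G minor seventh in root position.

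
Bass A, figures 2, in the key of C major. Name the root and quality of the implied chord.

The figures 2 indicate a seventh chord in third inversion.
In third inversion the root lies a second above the bass: a second above A in C major is B.
The chord tones are A, B, D, F, giving B half-diminished seventh.

B half-diminished seventh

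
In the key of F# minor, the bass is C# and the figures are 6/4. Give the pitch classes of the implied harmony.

C#, F#, A

A fourth above C# in this key is F#.
A sixth above C# in this key is A.
Together with the bass C#, this spells F# minor in second inversion.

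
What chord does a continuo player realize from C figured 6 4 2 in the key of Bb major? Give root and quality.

The figures 6 4 2 indicate a seventh chord in third inversion.
In third inversion the root lies a second above the bass: a second above C in Bb major is D.
The chord tones are C, D, F, A, giving D minor seventh.

D minor seventh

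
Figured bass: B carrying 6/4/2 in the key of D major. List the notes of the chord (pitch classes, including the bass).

B, C#, E, G

A second above B in this key is C#.
A fourth above B in this key is E.
A sixth above B in this key is G.
Together with the bass B, this spells C# half-diminished seventh in third inversion.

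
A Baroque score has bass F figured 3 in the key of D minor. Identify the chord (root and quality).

The figures 3 indicate a triad in root position.
In root position the bass is the root, so the root is F.
The chord tones are F, A, C, giving F major.

F major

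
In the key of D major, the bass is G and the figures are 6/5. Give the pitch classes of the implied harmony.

G, B, D, E

The written figures 6/5 are shorthand for 6/5/3: the 3 is implied.
A third above G in this key is B.
A fifth above G in this key is D.
A sixth above G in this key is E.
Together with the bass G, this spells E minor seventh in first inversion.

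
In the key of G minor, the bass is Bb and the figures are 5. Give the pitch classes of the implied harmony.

Bb, D, F

The written figures 5 are shorthand for 5/3: the 3 is implied.
A third above Bb in this key is D.
A fifth above Bb in this key is F.
Together with the bass Bb, this spells Bb major in root position.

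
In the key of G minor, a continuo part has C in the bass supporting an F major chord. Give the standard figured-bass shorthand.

C is the fifth of F major, so the chord is in second inversion.
A triad in second inversion is figured 6/4, conventionally abbreviated 6/4.

6/4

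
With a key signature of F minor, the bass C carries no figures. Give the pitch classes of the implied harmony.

C, Eb, G

An unfigured bass implies 5/3.
A third above C in this key is Eb.
A fifth above C in this key is G.
Together with the bass C, this spells C minor in root position.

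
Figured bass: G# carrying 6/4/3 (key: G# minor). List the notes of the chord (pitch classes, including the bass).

G#, B, C#, E

A third above G# in this key is B.
A fourth above G# in this key is C#.
A sixth above G# in this key is E.
Together with the bass G#, this spells C# minor seventh in second inversion.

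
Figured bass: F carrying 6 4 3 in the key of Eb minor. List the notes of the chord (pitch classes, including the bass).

F, Ab, Bb, Db

A third above F in this key is Ab.
A fourth above F in this key is Bb.
A sixth above F in this key is Db.
Together with the bass F, this spells Bb minor seventh in second inversion.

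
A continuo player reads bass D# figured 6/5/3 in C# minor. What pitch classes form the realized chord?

A third above D# in this key is F#.
A fifth above D# in this key is A.
A sixth above D# in this key is B.
Together with the bass D#, this spells B dominant seventh in first inversion.

D#, F#, A, B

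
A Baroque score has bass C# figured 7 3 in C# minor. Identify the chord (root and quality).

The figures 7 3 indicate a seventh chord in root position.
In root position the bass is the root, so the root is C#.
The chord tones are C#, E, G#, B, giving C# minor seventh.

C# minor seventh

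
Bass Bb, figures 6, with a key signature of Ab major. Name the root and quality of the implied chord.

G diminished

The figures 6 indicate a triad in first inversion.
In first inversion the root lies a sixth above the bass: a sixth above Bb in Ab major is G.
The chord tones are Bb, Db, G, giving G diminished.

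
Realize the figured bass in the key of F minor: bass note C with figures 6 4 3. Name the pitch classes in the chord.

A third above C in this key is Eb.
A fourth above C in this key is F.
A sixth above C in this key is Ab.
Together with the bass C, this spells F minor seventh in second inversion.

C, Eb, F, Ab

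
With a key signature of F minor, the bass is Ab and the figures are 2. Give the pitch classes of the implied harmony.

Ab, Bb, Db, F

The written figures 2 are shorthand for 6/4/2: the 6/4 are implied.
A second above Ab in this key is Bb.
A fourth above Ab in this key is Db.
A sixth above Ab in this key is F.
Together with the bass Ab, this spells Bb minor seventh in third inversion.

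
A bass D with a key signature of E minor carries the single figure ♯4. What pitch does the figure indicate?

Counting 3 letter steps above D lands on G; in E minor, that letter is G.
The #4 figure raises it a semitone, giving G#.

G#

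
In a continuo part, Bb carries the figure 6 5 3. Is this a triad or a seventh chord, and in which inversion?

seventh chord, first inversion

Intervals of 6/5/3 above the bass form a seventh chord; the bass is the third, so this is first inversion.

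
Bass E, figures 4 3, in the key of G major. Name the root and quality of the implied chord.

A minor seventh

The figures 4 3 indicate a seventh chord in second inversion.
In second inversion the root lies a fourth above the bass: a fourth above E in G major is A.
The chord tones are E, G, A, C, giving A minor seventh.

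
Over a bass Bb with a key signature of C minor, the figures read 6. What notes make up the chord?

Bb, D, G

The written figures 6 are shorthand for 6/3: the 3 is implied.
A third above Bb in this key is D.
A sixth above Bb in this key is G.
Together with the bass Bb, this spells G minor in first inversion.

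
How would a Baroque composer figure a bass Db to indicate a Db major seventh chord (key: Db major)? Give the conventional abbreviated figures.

7

Db is the root of Db major seventh, so the chord is in root position.
A seventh chord in root position is figured 7/5/3, conventionally abbreviated 7.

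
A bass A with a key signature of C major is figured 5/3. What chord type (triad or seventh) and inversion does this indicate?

triad, root position

Intervals of 5/3 above the bass form a triad; the bass is the root, so this is root position.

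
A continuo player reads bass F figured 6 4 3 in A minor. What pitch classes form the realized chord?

F, A, B, D

A third above F in this key is A.
A fourth above F in this key is B.
A sixth above F in this key is D.
Together with the bass F, this spells B half-diminished seventh in second inversion.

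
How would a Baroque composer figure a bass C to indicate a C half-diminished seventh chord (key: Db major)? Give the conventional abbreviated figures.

7

C is the root of C half-diminished seventh, so the chord is in root position.
A seventh chord in root position is figured 7/5/3, conventionally abbreviated 7.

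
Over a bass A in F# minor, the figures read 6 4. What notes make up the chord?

A fourth above A in this key is D.
A sixth above A in this key is F#.
Together with the bass A, this spells D major in second inversion.

A, D, F#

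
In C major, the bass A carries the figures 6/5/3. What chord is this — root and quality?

The figures 6/5/3 indicate a seventh chord in first inversion.
In first inversion the root lies a sixth above the bass: a sixth above A in C major is F.
The chord tones are A, C, E, F, giving F major seventh.

F major seventh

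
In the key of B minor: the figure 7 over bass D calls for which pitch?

Counting 6 letter steps above D lands on C; in B minor, that letter is C#.

C#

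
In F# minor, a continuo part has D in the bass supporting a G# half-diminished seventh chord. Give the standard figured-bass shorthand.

D is the fifth of G# half-diminished seventh, so the chord is in second inversion.
A seventh chord in second inversion is figured 6/4/3, conventionally abbreviated 4/3.

4/3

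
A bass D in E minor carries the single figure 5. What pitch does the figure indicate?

Counting 4 letter steps above D lands on A; in E minor, that letter is A.

A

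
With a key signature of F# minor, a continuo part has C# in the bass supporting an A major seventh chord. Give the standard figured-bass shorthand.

C# is the third of A major seventh, so the chord is in first inversion.
A seventh chord in first inversion is figured 6/5/3, conventionally abbreviated 6/5.

6/5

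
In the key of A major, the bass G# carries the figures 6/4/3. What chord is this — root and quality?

C# minor seventh

The figures 6/4/3 indicate a seventh chord in second inversion.
In second inversion the root lies a fourth above the bass: a fourth above G# in A major is C#.
The chord tones are G#, B, C#, E, giving C# minor seventh.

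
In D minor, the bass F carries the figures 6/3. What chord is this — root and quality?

D minor

The figures 6/3 indicate a triad in first inversion.
In first inversion the root lies a sixth above the bass: a sixth above F in D minor is D.
The chord tones are F, A, D, giving D minor.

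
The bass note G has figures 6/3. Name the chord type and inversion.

triad, first inversion

Intervals of 6/3 above the bass form a triad; the bass is the third, so this is first inversion.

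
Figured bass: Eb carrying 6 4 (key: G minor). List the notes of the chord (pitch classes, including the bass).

A fourth above Eb in this key is A.
A sixth above Eb in this key is C.
Together with the bass Eb, this spells A diminished in second inversion.

Eb, A, C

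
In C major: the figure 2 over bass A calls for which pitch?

B

Counting 1 letter step above A lands on B; in C major, that letter is B.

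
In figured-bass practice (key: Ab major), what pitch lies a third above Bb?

Db

Counting 2 letter steps above Bb lands on D; in Ab major, that letter is Db.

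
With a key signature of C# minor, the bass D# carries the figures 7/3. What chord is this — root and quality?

D# half-diminished seventh

The figures 7/3 indicate a seventh chord in root position.
In root position the bass is the root, so the root is D#.
The chord tones are D#, F#, A, C#, giving D# half-diminished seventh.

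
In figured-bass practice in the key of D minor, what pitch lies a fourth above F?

Counting 3 letter steps above F lands on B; in D minor, that letter is Bb.

Bb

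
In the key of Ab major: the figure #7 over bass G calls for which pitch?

Counting 6 letter steps above G lands on F; in Ab major, that letter is F.
The #7 figure raises it a semitone, giving F#.

F#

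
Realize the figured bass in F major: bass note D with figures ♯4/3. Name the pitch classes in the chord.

D, F, G#, Bb

The written figures ♯4/3 are shorthand for 6/4/3: the 6 is implied.
A third above D in this key is F.
A fourth above D in this key is G, raised to G# by the sharp.
A sixth above D in this key is Bb.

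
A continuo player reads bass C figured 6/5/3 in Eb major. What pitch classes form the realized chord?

C, Eb, G, Ab

A third above C in this key is Eb.
A fifth above C in this key is G.
A sixth above C in this key is Ab.
Together with the bass C, this spells Ab major seventh in first inversion.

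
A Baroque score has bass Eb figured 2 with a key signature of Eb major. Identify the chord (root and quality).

The figures 2 indicate a seventh chord in third inversion.
In third inversion the root lies a second above the bass: a second above Eb in Eb major is F.
The chord tones are Eb, F, Ab, C, giving F minor seventh.

F minor seventh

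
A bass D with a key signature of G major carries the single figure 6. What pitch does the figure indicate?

B

Counting 5 letter steps above D lands on B; in G major, that letter is B.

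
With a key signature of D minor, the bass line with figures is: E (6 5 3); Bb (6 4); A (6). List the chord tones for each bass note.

E, G, Bb, C | Bb, E, G | A, C, F

E (6/5/3): E, G, Bb, C.
Bb (6/4): Bb, E, G.
A (6/3): A, C, F.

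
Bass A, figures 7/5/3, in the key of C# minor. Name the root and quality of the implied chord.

A major seventh

The figures 7/5/3 indicate a seventh chord in root position.
In root position the bass is the root, so the root is A.
The chord tones are A, C#, E, G#, giving A major seventh.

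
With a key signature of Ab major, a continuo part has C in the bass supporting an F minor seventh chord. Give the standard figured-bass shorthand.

4/3

C is the fifth of F minor seventh, so the chord is in second inversion.
A seventh chord in second inversion is figured 6/4/3, conventionally abbreviated 4/3.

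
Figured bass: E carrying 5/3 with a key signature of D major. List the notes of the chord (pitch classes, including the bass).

A third above E in this key is G.
A fifth above E in this key is B.
Together with the bass E, this spells E minor in root position.

E, G, B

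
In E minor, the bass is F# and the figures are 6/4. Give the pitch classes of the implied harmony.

A fourth above F# in this key is B.
A sixth above F# in this key is D.
Together with the bass F#, this spells B minor in second inversion.

F#, B, D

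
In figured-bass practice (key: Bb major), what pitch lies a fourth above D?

G

Counting 3 letter steps above D lands on G; in Bb major, that letter is G.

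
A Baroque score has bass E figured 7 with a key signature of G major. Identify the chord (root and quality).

E minor seventh

The figures 7 indicate a seventh chord in root position.
In root position the bass is the root, so the root is E.
The chord tones are E, G, B, D, giving E minor seventh.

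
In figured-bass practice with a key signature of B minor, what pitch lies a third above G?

Counting 2 letter steps above G lands on B; in B minor, that letter is B.

B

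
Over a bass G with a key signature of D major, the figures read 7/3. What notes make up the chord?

G, B, D, F#

The written figures 7/3 are shorthand for 7/5/3: the 5 is implied.
A third above G in this key is B.
A fifth above G in this key is D.
A seventh above G in this key is F#.
Together with the bass G, this spells G major seventh in root position.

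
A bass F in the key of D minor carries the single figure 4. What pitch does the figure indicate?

Bb

Counting 3 letter steps above F lands on B; in D minor, that letter is Bb.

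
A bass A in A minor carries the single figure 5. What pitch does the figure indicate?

Counting 4 letter steps above A lands on E; in A minor, that letter is E.

E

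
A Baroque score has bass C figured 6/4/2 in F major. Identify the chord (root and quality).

The figures 6/4/2 indicate a seventh chord in third inversion.
In third inversion the root lies a second above the bass: a second above C in F major is D.
The chord tones are C, D, F, A, giving D minor seventh.

D minor seventh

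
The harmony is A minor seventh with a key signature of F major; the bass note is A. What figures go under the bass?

A is the root of A minor seventh, so the chord is in root position.
A seventh chord in root position is figured 7/5/3, conventionally abbreviated 7.

7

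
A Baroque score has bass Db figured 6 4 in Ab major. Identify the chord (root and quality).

The figures 6 4 indicate a triad in second inversion.
In second inversion the root lies a fourth above the bass: a fourth above Db in Ab major is G.
The chord tones are Db, G, Bb, giving G diminished.

G diminished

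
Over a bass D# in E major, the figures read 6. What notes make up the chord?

D#, F#, B

The written figures 6 are shorthand for 6/3: the 3 is implied.
A third above D# in this key is F#.
A sixth above D# in this key is B.
Together with the bass D#, this spells B major in first inversion.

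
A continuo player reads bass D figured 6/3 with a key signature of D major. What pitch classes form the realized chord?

D, F#, B

A third above D in this key is F#.
A sixth above D in this key is B.
Together with the bass D, this spells B minor in first inversion.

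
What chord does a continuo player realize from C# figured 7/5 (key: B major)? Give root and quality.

C# minor seventh

The figures 7/5 indicate a seventh chord in root position.
In root position the bass is the root, so the root is C#.
The chord tones are C#, E, G#, B, giving C# minor seventh.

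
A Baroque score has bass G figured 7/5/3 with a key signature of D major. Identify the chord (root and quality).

G major seventh

The figures 7/5/3 indicate a seventh chord in root position.
In root position the bass is the root, so the root is G.
The chord tones are G, B, D, F#, giving G major seventh.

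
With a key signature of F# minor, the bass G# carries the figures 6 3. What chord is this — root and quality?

E major

The figures 6 3 indicate a triad in first inversion.
In first inversion the root lies a sixth above the bass: a sixth above G# in F# minor is E.
The chord tones are G#, B, E, giving E major.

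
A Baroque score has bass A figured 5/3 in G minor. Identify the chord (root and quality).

The figures 5/3 indicate a triad in root position.
In root position the bass is the root, so the root is A.
The chord tones are A, C, Eb, giving A diminished.

A diminished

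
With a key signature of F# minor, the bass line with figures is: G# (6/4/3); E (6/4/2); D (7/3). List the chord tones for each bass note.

G# (6/4/3): G#, B, C#, E.
E (6/4/2): E, F#, A, C#.
D (7/5/3): D, F#, A, C#.

G#, B, C#, E | E, F#, A, C# | D, F#, A, C#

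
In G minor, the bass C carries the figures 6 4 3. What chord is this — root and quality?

F dominant seventh

The figures 6 4 3 indicate a seventh chord in second inversion.
In second inversion the root lies a fourth above the bass: a fourth above C in G minor is F.
The chord tones are C, Eb, F, A, giving F dominant seventh.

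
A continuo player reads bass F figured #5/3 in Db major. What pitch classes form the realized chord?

A third above F in this key is Ab.
A fifth above F in this key is C, raised to C# by the sharp.

F, Ab, C#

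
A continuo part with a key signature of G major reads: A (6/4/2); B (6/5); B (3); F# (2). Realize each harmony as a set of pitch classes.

A, B, D, F# | B, D, F#, G | B, D, F# | F#, G, B, D

A (6/4/2): A, B, D, F#.
B (6/5/3): B, D, F#, G.
B (5/3): B, D, F#.
F# (6/4/2): F#, G, B, D.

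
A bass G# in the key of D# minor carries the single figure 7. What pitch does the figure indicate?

Counting 6 letter steps above G# lands on F; in D# minor, that letter is F#.

F#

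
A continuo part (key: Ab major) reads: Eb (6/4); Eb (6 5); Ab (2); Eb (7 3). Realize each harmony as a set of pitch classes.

Eb, Ab, C | Eb, G, Bb, C | Ab, Bb, Db, F | Eb, G, Bb, Db

Eb (6/4): Eb, Ab, C.
Eb (6/5/3): Eb, G, Bb, C.
Ab (6/4/2): Ab, Bb, Db, F.
Eb (7/5/3): Eb, G, Bb, Db.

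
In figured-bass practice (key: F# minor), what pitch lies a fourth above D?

G#

Counting 3 letter steps above D lands on G; in F# minor, that letter is G#.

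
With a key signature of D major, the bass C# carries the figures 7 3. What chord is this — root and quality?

The figures 7 3 indicate a seventh chord in root position.
In root position the bass is the root, so the root is C#.
The chord tones are C#, E, G, B, giving C# half-diminished seventh.

C# half-diminished seventh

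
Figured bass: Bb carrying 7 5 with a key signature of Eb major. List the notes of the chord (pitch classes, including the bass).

The written figures 7 5 are shorthand for 7/5/3: the 3 is implied.
A third above Bb in this key is D.
A fifth above Bb in this key is F.
A seventh above Bb in this key is Ab.
Together with the bass Bb, this spells Bb dominant seventh in root position.

Bb, D, F, Ab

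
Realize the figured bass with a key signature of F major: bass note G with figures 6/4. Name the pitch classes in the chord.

G, C, E

A fourth above G in this key is C.
A sixth above G in this key is E.
Together with the bass G, this spells C major in second inversion.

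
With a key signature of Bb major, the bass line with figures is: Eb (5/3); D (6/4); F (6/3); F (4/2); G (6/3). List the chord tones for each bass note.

Eb (5/3): Eb, G, Bb.
D (6/4): D, G, Bb.
F (6/3): F, A, D.
F (6/4/2): F, G, Bb, D.
G (6/3): G, Bb, Eb.

Eb, G, Bb | D, G, Bb | F, A, D | F, G, Bb, D | G, Bb, Eb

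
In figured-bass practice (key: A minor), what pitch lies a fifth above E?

B

Counting 4 letter steps above E lands on B; in A minor, that letter is B.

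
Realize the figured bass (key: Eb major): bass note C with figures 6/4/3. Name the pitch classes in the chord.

C, Eb, F, Ab

A third above C in this key is Eb.
A fourth above C in this key is F.
A sixth above C in this key is Ab.
Together with the bass C, this spells F minor seventh in second inversion.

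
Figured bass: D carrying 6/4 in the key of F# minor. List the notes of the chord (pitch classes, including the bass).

A fourth above D in this key is G#.
A sixth above D in this key is B.
Together with the bass D, this spells G# diminished in second inversion.

D, G#, B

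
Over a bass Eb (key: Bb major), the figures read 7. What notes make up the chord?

Eb, G, Bb, D

The written figures 7 are shorthand for 7/5/3: the 5/3 are implied.
A third above Eb in this key is G.
A fifth above Eb in this key is Bb.
A seventh above Eb in this key is D.
Together with the bass Eb, this spells Eb major seventh in root position.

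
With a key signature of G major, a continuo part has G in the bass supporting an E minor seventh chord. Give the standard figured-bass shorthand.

G is the third of E minor seventh, so the chord is in first inversion.
A seventh chord in first inversion is figured 6/5/3, conventionally abbreviated 6/5.

6/5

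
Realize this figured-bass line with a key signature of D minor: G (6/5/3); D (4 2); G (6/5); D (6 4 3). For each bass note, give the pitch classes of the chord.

G, Bb, D, E | D, E, G, Bb | G, Bb, D, E | D, F, G, Bb

G (6/5/3): G, Bb, D, E.
D (6/4/2): D, E, G, Bb.
G (6/5/3): G, Bb, D, E.
D (6/4/3): D, F, G, Bb.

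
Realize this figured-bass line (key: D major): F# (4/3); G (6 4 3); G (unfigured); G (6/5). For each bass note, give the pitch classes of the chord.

F# (6/4/3): F#, A, B, D.
G (6/4/3): G, B, C#, E.
G (5/3): G, B, D.
G (6/5/3): G, B, D, E.

F#, A, B, D | G, B, C#, E | G, B, D | G, B, D, E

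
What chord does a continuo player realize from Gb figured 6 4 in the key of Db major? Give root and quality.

C diminished

The figures 6 4 indicate a triad in second inversion.
In second inversion the root lies a fourth above the bass: a fourth above Gb in Db major is C.
The chord tones are Gb, C, Eb, giving C diminished.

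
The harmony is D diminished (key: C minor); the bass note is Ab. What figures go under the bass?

6/4

Ab is the fifth of D diminished, so the chord is in second inversion.
A triad in second inversion is figured 6/4, conventionally abbreviated 6/4.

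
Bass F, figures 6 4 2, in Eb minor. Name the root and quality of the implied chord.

Gb major seventh

The figures 6 4 2 indicate a seventh chord in third inversion.
In third inversion the root lies a second above the bass: a second above F in Eb minor is Gb.
The chord tones are F, Gb, Bb, Db, giving Gb major seventh.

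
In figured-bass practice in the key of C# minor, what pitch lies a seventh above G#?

Counting 6 letter steps above G# lands on F; in C# minor, that letter is F#.

F#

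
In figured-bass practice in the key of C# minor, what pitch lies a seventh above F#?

Counting 6 letter steps above F# lands on E; in C# minor, that letter is E.

E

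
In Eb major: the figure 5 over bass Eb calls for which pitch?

Bb

Counting 4 letter steps above Eb lands on B; in Eb major, that letter is Bb.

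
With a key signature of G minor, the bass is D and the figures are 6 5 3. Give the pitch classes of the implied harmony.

D, F, A, Bb

A third above D in this key is F.
A fifth above D in this key is A.
A sixth above D in this key is Bb.
Together with the bass D, this spells Bb major seventh in first inversion.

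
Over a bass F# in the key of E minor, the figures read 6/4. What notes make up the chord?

F#, B, D

A fourth above F# in this key is B.
A sixth above F# in this key is D.
Together with the bass F#, this spells B minor in second inversion.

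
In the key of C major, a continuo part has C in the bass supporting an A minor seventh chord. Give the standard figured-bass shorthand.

C is the third of A minor seventh, so the chord is in first inversion.
A seventh chord in first inversion is figured 6/5/3, conventionally abbreviated 6/5.

6/5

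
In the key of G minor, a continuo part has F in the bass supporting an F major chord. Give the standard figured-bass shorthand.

F is the root of F major, so the chord is in root position.
A triad in root position is figured 5/3, conventionally abbreviated (no figures — root-position triad).

no figures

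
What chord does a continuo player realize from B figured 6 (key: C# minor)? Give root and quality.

G# minor

The figures 6 indicate a triad in first inversion.
In first inversion the root lies a sixth above the bass: a sixth above B in C# minor is G#.
The chord tones are B, D#, G#, giving G# minor.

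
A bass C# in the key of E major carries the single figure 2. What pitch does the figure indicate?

D#

Counting 1 letter step above C# lands on D; in E major, that letter is D#.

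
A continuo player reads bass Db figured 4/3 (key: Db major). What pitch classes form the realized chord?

Db, F, Gb, Bb

The written figures 4/3 are shorthand for 6/4/3: the 6 is implied.
A third above Db in this key is F.
A fourth above Db in this key is Gb.
A sixth above Db in this key is Bb.
Together with the bass Db, this spells Gb major seventh in second inversion.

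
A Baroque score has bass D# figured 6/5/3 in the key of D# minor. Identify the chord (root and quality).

The figures 6/5/3 indicate a seventh chord in first inversion.
In first inversion the root lies a sixth above the bass: a sixth above D# in D# minor is B.
The chord tones are D#, F#, A#, B, giving B major seventh.

B major seventh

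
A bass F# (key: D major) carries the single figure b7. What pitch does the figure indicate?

Counting 6 letter steps above F# lands on E; in D major, that letter is E.
The b7 figure lowers it a semitone, giving Eb.

Eb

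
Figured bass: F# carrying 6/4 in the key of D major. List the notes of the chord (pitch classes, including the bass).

A fourth above F# in this key is B.
A sixth above F# in this key is D.
Together with the bass F#, this spells B minor in second inversion.

F#, B, D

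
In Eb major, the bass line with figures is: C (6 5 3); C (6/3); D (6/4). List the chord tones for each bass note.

C, Eb, G, Ab | C, Eb, Ab | D, G, Bb

C (6/5/3): C, Eb, G, Ab.
C (6/3): C, Eb, Ab.
D (6/4): D, G, Bb.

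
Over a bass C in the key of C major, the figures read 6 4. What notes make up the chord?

C, F, A

A fourth above C in this key is F.
A sixth above C in this key is A.
Together with the bass C, this spells F major in second inversion.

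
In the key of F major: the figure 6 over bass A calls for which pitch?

F

Counting 5 letter steps above A lands on F; in F major, that letter is F.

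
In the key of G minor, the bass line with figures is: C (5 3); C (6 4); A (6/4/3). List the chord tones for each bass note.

C (5/3): C, Eb, G.
C (6/4): C, F, A.
A (6/4/3): A, C, D, F.

C, Eb, G | C, F, A | A, C, D, F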